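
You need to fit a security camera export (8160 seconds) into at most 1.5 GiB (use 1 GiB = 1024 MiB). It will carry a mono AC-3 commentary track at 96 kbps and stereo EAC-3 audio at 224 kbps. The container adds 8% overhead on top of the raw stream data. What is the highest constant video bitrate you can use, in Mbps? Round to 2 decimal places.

Budget: 1.5 GiB = 12884.9 Mb.
Stream payload after overhead: 12884.9 / 1.08 = 11930.5 Mb.
Total bitrate budget: 11930.5 Mb / 8160 s = 1.462 Mbps.
Audio total: 96 + 224 = 320 kbps = 0.320 Mbps.
Video: 1.462 − 0.320 = 1.142 Mbps.

1.14 Mbps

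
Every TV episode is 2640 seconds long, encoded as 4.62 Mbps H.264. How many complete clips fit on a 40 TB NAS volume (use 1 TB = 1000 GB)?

26236

Per item: 4.620 Mbps × 2640 s = 12,197 Mb = 1,525 MB.
Capacity: 40 TB = 320,000,000 Mb; 26236.39 items → 26236 complete.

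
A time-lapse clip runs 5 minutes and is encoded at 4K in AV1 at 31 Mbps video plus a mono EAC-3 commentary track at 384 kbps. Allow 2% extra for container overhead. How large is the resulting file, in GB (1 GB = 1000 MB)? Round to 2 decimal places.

5 min = 300 s
Audio: 384 kbps = 0.384 Mbps.
Total bitrate: 31 + 0.384 = 31.384 Mbps.
Stream data: 31.384 Mbps × 300 s = 9415.2 Mb.
With 2% container overhead: ×1.02.
9,604 Mb ÷ 8 = 1,200 MB → 1.200 GB.

1.20 GB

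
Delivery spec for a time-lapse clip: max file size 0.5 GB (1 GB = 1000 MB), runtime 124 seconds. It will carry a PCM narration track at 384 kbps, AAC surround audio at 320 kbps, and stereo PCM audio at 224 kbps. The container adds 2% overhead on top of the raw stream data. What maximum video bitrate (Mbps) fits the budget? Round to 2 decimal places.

30.70 Mbps

Budget: 0.5 GB = 4000.0 Mb.
Stream payload after overhead: 4000.0 / 1.02 = 3921.6 Mb.
Total bitrate budget: 3921.6 Mb / 124 s = 31.626 Mbps.
Audio total: 384 + 320 + 224 = 928 kbps = 0.928 Mbps.
Video: 31.626 − 0.928 = 30.698 Mbps.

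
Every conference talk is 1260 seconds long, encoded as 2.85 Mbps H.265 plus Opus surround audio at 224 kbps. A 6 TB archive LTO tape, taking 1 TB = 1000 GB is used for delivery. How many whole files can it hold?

Audio: 224 kbps = 0.224 Mbps.
Total bitrate: 3.074 Mbps.
Per item: 3.074 Mbps × 1260 s = 3,873 Mb = 484.2 MB.
Capacity: 6 TB = 48,000,000 Mb; 12392.73 items → 12392 complete.

12392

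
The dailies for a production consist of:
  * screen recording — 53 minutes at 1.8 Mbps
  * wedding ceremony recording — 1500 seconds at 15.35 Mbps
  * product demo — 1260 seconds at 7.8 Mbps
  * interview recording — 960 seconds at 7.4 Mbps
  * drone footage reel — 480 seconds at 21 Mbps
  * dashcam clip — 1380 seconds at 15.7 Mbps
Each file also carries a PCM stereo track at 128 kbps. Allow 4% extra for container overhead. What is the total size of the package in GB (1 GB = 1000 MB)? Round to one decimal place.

10.2 GB

Audio: 128 kbps = 0.128 Mbps.
screen recording: 1.928 Mbps × 3180 s × 1.04 = 6376.3 Mb
wedding ceremony recording: 15.478 Mbps × 1500 s × 1.04 = 24145.7 Mb
product demo: 7.928 Mbps × 1260 s × 1.04 = 10388.9 Mb
interview recording: 7.528 Mbps × 960 s × 1.04 = 7516.0 Mb
drone footage reel: 21.128 Mbps × 480 s × 1.04 = 10547.1 Mb
dashcam clip: 15.828 Mbps × 1380 s × 1.04 = 22716.3 Mb
Total: 81690.2 Mb = 10211.3 MB.
= 10.21 GB.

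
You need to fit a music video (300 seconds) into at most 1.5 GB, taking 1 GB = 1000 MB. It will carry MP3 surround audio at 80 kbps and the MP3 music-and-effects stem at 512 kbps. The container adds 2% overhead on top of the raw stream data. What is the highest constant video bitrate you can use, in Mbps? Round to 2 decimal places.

38.62 Mbps

Budget: 1.5 GB = 12000.0 Mb.
Stream payload after overhead: 12000.0 / 1.02 = 11764.7 Mb.
Total bitrate budget: 11764.7 Mb / 300 s = 39.216 Mbps.
Audio total: 80 + 512 = 592 kbps = 0.592 Mbps.
Video: 39.216 − 0.592 = 38.624 Mbps.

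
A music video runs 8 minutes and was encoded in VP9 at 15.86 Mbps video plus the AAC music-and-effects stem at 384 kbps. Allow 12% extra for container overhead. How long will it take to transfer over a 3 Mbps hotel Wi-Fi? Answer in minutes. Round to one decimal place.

48.5 minutes

8 min = 480 s
Audio: 384 kbps = 0.384 Mbps.
Total bitrate: 16.244 Mbps.
File: 16.244 Mbps × 480 s = 7797.1 Mb.
With 12% container overhead: ×1.12. → 8732.8 Mb.
At 3 Mbps: 8732.8 / 3 = 2910.9 s ≈ 48.5 minutes.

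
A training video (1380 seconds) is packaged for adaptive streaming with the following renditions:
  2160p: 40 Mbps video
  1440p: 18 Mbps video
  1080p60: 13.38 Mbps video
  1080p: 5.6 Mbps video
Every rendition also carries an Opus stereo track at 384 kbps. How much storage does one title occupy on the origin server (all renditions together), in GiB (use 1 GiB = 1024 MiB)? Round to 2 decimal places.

Audio: 384 kbps = 0.384 Mbps.
Sum of rendition bitrates: (40+0.384) + (18+0.384) + (13.38+0.384) + (5.6+0.384) = 78.516 Mbps.
× 1380 s = 108,352 Mb = 13,544 MB = 12.61 GiB.

12.61 GiB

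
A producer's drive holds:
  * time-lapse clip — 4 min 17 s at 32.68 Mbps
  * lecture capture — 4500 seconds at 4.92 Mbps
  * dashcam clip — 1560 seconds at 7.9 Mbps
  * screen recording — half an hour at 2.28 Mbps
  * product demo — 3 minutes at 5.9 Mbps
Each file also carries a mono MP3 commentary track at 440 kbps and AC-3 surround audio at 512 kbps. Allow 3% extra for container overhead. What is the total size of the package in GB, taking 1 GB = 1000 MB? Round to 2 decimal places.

Audio total: 440 + 512 = 952 kbps = 0.952 Mbps.
time-lapse clip: 33.632 Mbps × 257 s × 1.03 = 8902.7 Mb
lecture capture: 5.872 Mbps × 4500 s × 1.03 = 27216.7 Mb
dashcam clip: 8.852 Mbps × 1560 s × 1.03 = 14223.4 Mb
screen recording: 3.232 Mbps × 1800 s × 1.03 = 5992.1 Mb
product demo: 6.852 Mbps × 180 s × 1.03 = 1270.4 Mb
Total: 57605.3 Mb = 7200.7 MB.
= 7.201 GB.

7.20 GB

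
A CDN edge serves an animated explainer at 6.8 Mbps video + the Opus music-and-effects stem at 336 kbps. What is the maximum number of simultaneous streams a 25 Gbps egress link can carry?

Audio: 336 kbps = 0.336 Mbps.
Per-viewer media rate: 7.136 Mbps.
25 Gbps = 25,000 Mbps; 25,000 / 7.136 = 3503.36 → 3503 viewers.

3503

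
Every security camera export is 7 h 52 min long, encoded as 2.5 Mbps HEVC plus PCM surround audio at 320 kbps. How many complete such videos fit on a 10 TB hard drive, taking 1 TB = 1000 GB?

1001

7 h 52 min = 472 min = 28320 s
Audio: 320 kbps = 0.320 Mbps.
Total bitrate: 2.820 Mbps.
Per item: 2.820 Mbps × 28320 s = 79,862 Mb = 9,983 MB.
Capacity: 10 TB = 80,000,000 Mb; 1001.72 items → 1001 complete.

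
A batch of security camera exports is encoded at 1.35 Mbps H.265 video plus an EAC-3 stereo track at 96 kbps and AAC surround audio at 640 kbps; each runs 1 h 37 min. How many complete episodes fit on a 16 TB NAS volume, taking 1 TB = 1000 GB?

1 h 37 min = 97 min = 5820 s
Audio total: 96 + 640 = 736 kbps = 0.736 Mbps.
Total bitrate: 2.086 Mbps.
Per item: 2.086 Mbps × 5820 s = 12,141 Mb = 1,518 MB.
Capacity: 16 TB = 128,000,000 Mb; 10543.21 items → 10543 complete.

10543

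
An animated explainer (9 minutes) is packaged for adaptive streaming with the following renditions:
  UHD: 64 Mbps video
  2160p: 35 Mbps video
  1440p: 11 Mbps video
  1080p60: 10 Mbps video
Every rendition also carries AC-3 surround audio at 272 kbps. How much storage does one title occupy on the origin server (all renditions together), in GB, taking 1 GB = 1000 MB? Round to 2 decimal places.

8.17 GB

9 min = 540 s
Audio: 272 kbps = 0.272 Mbps.
Sum of rendition bitrates: (64+0.272) + (35+0.272) + (11+0.272) + (10+0.272) = 121.088 Mbps.
× 540 s = 65,388 Mb = 8,173 MB = 8.173 GB.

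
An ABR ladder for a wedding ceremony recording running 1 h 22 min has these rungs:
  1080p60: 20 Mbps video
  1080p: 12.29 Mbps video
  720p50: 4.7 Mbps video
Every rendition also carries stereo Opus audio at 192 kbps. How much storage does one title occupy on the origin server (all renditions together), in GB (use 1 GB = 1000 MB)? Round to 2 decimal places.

23.10 GB

1 h 22 min = 82 min = 4920 s
Audio: 192 kbps = 0.192 Mbps.
Sum of rendition bitrates: (20+0.192) + (12.29+0.192) + (4.7+0.192) = 37.566 Mbps.
× 4920 s = 184,825 Mb = 23,103 MB = 23.10 GB.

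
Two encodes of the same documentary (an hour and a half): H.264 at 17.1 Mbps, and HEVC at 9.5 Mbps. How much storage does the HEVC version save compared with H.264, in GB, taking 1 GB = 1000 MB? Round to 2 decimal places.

5.13 GB

1.5 h = 5400 s
H.264: 17.100 Mbps × 5400 s = 92340.0 Mb = 11.543 GB.
HEVC: 9.500 Mbps × 5400 s = 51300.0 Mb = 6.412 GB.
Saving: 11.543 − 6.412 = 5.130 GB.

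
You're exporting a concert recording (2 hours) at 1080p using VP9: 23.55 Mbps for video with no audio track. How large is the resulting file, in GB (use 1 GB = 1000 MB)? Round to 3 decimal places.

2 h = 7200 s
Total bitrate: 23.55 Mbps.
Stream data: 23.550 Mbps × 7200 s = 169560.0 Mb.
169,560 Mb ÷ 8 = 21,195 MB → 21.20 GB.

21.195 GB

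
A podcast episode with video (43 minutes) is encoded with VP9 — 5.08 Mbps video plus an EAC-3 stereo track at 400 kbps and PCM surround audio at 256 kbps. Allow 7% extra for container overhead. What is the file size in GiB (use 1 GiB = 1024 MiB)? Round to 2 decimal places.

1.84 GiB

43 min = 2580 s
Audio total: 400 + 256 = 656 kbps = 0.656 Mbps.
Total bitrate: 5.08 + 0.656 = 5.736 Mbps.
Stream data: 5.736 Mbps × 2580 s = 14798.9 Mb.
With 7% container overhead: ×1.07.
15,835 Mb = 1,979,350,200 bytes ÷ 1,073,741,824 = 1.843 GiB.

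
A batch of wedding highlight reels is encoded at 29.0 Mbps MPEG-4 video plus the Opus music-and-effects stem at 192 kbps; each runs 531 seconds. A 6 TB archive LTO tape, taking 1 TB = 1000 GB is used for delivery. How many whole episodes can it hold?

Audio: 192 kbps = 0.192 Mbps.
Total bitrate: 29.192 Mbps.
Per item: 29.192 Mbps × 531 s = 15,501 Mb = 1,938 MB.
Capacity: 6 TB = 48,000,000 Mb; 3096.58 items → 3096 complete.

3096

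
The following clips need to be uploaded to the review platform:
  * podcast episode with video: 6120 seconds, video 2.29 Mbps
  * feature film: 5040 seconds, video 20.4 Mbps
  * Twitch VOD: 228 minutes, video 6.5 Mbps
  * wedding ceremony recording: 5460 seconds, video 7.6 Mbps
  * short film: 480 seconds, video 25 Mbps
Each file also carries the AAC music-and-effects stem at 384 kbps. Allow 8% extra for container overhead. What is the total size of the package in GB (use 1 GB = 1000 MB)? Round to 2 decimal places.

36.59 GB

Audio: 384 kbps = 0.384 Mbps.
podcast episode with video: 2.674 Mbps × 6120 s × 1.08 = 17674.1 Mb
feature film: 20.784 Mbps × 5040 s × 1.08 = 113131.5 Mb
Twitch VOD: 6.884 Mbps × 13680 s × 1.08 = 101707.0 Mb
wedding ceremony recording: 7.984 Mbps × 5460 s × 1.08 = 47080.1 Mb
short film: 25.384 Mbps × 480 s × 1.08 = 13159.1 Mb
Total: 292751.6 Mb = 36594.0 MB.
= 36.59 GB.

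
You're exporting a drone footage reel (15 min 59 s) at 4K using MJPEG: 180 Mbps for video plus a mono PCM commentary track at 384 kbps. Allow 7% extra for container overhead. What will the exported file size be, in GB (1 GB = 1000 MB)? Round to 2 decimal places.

23.14 GB

15 min 59 s = 959 s
Audio: 384 kbps = 0.384 Mbps.
Total bitrate: 180 + 0.384 = 180.384 Mbps.
Stream data: 180.384 Mbps × 959 s = 172988.3 Mb.
With 7% container overhead: ×1.07.
185,097 Mb ÷ 8 = 23,137 MB → 23.14 GB.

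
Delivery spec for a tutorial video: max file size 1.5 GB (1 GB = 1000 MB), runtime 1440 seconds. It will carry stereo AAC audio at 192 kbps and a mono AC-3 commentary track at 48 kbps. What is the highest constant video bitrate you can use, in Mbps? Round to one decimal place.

Budget: 1.5 GB = 12000.0 Mb.
Total bitrate budget: 12000.0 Mb / 1440 s = 8.333 Mbps.
Audio total: 192 + 48 = 240 kbps = 0.240 Mbps.
Video: 8.333 − 0.240 = 8.093 Mbps.

8.1 Mbps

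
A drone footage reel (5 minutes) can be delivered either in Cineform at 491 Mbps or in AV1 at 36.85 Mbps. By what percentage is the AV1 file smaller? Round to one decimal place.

92.5%

5 min = 300 s
Cineform: 491.000 Mbps × 300 s = 147300.0 Mb = 18.413 GB.
AV1: 36.850 Mbps × 300 s = 11055.0 Mb = 1.382 GB.
Reduction: (1 − 1.382/18.413) × 100 = 92.49%.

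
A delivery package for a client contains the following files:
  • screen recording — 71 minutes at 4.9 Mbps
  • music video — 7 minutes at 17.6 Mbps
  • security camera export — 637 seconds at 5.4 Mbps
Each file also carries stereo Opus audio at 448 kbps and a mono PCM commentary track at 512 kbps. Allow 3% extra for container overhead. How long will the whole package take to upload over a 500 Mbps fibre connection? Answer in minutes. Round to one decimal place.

Audio total: 448 + 512 = 960 kbps = 0.960 Mbps.
screen recording: 5.860 Mbps × 4260 s × 1.03 = 25712.5 Mb
music video: 18.560 Mbps × 420 s × 1.03 = 8029.1 Mb
security camera export: 6.360 Mbps × 637 s × 1.03 = 4172.9 Mb
Total: 37914.4 Mb = 4739.3 MB.
At 500 Mbps: 37914.4 / 500 = 76 s ≈ 1.26 minutes.

1.3 minutes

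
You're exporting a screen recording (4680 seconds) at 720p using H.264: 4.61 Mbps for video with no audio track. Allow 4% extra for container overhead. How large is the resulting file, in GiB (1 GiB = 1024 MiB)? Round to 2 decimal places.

2.61 GiB

Total bitrate: 4.61 Mbps.
Stream data: 4.610 Mbps × 4680 s = 21574.8 Mb.
With 4% container overhead: ×1.04.
22,438 Mb = 2,804,724,000 bytes ÷ 1,073,741,824 = 2.612 GiB.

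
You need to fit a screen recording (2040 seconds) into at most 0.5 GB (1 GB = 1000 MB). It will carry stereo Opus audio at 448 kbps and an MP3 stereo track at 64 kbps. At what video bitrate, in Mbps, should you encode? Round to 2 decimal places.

Budget: 0.5 GB = 4000.0 Mb.
Total bitrate budget: 4000.0 Mb / 2040 s = 1.961 Mbps.
Audio total: 448 + 64 = 512 kbps = 0.512 Mbps.
Video: 1.961 − 0.512 = 1.449 Mbps.

1.45 Mbps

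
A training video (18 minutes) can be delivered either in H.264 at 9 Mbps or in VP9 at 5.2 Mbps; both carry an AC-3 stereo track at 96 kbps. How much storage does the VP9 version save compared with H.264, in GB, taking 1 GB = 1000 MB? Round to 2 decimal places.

0.51 GB

18 min = 1080 s
Audio: 96 kbps = 0.096 Mbps.
H.264: 9.096 Mbps × 1080 s = 9823.7 Mb = 1.228 GB.
VP9: 5.296 Mbps × 1080 s = 5719.7 Mb = 0.715 GB.
Saving: 1.228 − 0.715 = 0.513 GB.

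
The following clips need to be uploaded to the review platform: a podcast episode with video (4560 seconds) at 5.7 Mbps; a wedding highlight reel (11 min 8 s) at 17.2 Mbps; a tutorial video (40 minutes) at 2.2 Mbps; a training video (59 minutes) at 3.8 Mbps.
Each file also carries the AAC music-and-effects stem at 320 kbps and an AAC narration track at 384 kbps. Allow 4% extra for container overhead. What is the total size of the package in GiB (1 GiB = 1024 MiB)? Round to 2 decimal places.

Audio total: 320 + 384 = 704 kbps = 0.704 Mbps.
podcast episode with video: 6.404 Mbps × 4560 s × 1.04 = 30370.3 Mb
wedding highlight reel: 17.904 Mbps × 668 s × 1.04 = 12438.3 Mb
tutorial video: 2.904 Mbps × 2400 s × 1.04 = 7248.4 Mb
training video: 4.504 Mbps × 3540 s × 1.04 = 16581.9 Mb
Total: 66638.9 Mb = 8329.9 MB.
= 7.758 GiB.

7.76 GiB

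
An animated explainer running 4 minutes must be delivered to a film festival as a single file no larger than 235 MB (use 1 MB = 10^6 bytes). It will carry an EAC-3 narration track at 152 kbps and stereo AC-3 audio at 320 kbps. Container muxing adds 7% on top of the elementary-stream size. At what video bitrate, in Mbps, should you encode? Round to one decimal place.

Budget: 235 MB = 1880.0 Mb.
Stream payload after overhead: 1880.0 / 1.07 = 1757.0 Mb.
4 min = 240 s
Total bitrate budget: 1757.0 Mb / 240 s = 7.321 Mbps.
Audio total: 152 + 320 = 472 kbps = 0.472 Mbps.
Video: 7.321 − 0.472 = 6.849 Mbps.

6.8 Mbps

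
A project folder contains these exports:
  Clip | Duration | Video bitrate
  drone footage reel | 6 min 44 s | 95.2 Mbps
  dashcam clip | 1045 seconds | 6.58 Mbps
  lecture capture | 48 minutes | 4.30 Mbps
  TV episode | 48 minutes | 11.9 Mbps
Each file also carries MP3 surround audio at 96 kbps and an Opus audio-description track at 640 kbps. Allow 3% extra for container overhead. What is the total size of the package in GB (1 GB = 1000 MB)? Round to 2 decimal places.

Audio total: 96 + 640 = 736 kbps = 0.736 Mbps.
drone footage reel: 95.936 Mbps × 404 s × 1.03 = 39920.9 Mb
dashcam clip: 7.316 Mbps × 1045 s × 1.03 = 7874.6 Mb
lecture capture: 5.036 Mbps × 2880 s × 1.03 = 14938.8 Mb
TV episode: 12.636 Mbps × 2880 s × 1.03 = 37483.4 Mb
Total: 100217.7 Mb = 12527.2 MB.
= 12.53 GB.

12.53 GB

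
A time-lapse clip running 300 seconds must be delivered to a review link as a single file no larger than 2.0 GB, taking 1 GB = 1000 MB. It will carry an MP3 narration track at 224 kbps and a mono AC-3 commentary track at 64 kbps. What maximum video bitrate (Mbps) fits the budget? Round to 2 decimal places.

Budget: 2.0 GB = 16000.0 Mb.
Total bitrate budget: 16000.0 Mb / 300 s = 53.333 Mbps.
Audio total: 224 + 64 = 288 kbps = 0.288 Mbps.
Video: 53.333 − 0.288 = 53.045 Mbps.

53.05 Mbps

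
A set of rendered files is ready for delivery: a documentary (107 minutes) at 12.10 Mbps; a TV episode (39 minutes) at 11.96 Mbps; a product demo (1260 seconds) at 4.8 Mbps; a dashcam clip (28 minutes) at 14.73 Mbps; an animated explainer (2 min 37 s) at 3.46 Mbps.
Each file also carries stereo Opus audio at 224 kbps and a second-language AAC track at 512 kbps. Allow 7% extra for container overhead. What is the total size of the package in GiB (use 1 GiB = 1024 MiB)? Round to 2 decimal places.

Audio total: 224 + 512 = 736 kbps = 0.736 Mbps.
documentary: 12.836 Mbps × 6420 s × 1.07 = 88175.6 Mb
TV episode: 12.696 Mbps × 2340 s × 1.07 = 31788.2 Mb
product demo: 5.536 Mbps × 1260 s × 1.07 = 7463.6 Mb
dashcam clip: 15.466 Mbps × 1680 s × 1.07 = 27801.7 Mb
animated explainer: 4.196 Mbps × 157 s × 1.07 = 704.9 Mb
Total: 155934.1 Mb = 19491.8 MB.
= 18.15 GiB.

18.15 GiB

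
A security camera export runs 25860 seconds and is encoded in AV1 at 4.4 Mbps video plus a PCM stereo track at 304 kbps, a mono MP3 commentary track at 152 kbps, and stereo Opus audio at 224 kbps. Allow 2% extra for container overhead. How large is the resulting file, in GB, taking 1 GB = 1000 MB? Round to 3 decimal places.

16.750 GB

Audio total: 304 + 152 + 224 = 680 kbps = 0.680 Mbps.
Total bitrate: 4.4 + 0.680 = 5.080 Mbps.
Stream data: 5.080 Mbps × 25860 s = 131368.8 Mb.
With 2% container overhead: ×1.02.
133,996 Mb ÷ 8 = 16,750 MB → 16.75 GB.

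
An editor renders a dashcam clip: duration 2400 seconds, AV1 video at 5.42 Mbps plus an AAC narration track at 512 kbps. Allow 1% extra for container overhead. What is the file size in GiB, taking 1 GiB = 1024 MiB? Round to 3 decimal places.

1.674 GiB

Audio: 512 kbps = 0.512 Mbps.
Total bitrate: 5.42 + 0.512 = 5.932 Mbps.
Stream data: 5.932 Mbps × 2400 s = 14236.8 Mb.
With 1% container overhead: ×1.01.
14,379 Mb = 1,797,396,000 bytes ÷ 1,073,741,824 = 1.674 GiB.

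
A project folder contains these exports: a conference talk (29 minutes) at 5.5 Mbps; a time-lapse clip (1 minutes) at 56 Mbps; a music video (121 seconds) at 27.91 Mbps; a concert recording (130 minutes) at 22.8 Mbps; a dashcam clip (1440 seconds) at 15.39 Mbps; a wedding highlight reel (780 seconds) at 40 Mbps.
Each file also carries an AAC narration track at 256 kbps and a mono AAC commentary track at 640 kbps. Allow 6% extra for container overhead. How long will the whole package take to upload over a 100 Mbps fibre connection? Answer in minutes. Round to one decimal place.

45.6 minutes

Audio total: 256 + 640 = 896 kbps = 0.896 Mbps.
conference talk: 6.396 Mbps × 1740 s × 1.06 = 11796.8 Mb
time-lapse clip: 56.896 Mbps × 60 s × 1.06 = 3618.6 Mb
music video: 28.806 Mbps × 121 s × 1.06 = 3694.7 Mb
concert recording: 23.696 Mbps × 7800 s × 1.06 = 195918.5 Mb
dashcam clip: 16.286 Mbps × 1440 s × 1.06 = 24859.0 Mb
wedding highlight reel: 40.896 Mbps × 780 s × 1.06 = 33812.8 Mb
Total: 273700.3 Mb = 34212.5 MB.
At 100 Mbps: 273700.3 / 100 = 2737 s ≈ 45.6 minutes.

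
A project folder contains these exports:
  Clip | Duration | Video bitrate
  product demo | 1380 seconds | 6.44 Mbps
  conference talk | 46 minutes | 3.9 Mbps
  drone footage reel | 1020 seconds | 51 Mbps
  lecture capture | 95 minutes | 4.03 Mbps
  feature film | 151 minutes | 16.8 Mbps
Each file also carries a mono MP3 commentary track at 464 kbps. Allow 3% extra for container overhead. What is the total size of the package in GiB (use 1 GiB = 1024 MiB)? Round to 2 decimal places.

Audio: 464 kbps = 0.464 Mbps.
product demo: 6.904 Mbps × 1380 s × 1.03 = 9813.3 Mb
conference talk: 4.364 Mbps × 2760 s × 1.03 = 12406.0 Mb
drone footage reel: 51.464 Mbps × 1020 s × 1.03 = 54068.1 Mb
lecture capture: 4.494 Mbps × 5700 s × 1.03 = 26384.3 Mb
feature film: 17.264 Mbps × 9060 s × 1.03 = 161104.2 Mb
Total: 263775.9 Mb = 32972.0 MB.
= 30.71 GiB.

30.71 GiB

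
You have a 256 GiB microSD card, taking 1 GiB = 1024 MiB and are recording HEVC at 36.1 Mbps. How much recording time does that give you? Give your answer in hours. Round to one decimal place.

16.9 hours

Capacity: 256 GiB = 2,199,023 Mb.
Recording time: 2,199,023 / 36.100 = 60,915 s ≈ 16.9 hours.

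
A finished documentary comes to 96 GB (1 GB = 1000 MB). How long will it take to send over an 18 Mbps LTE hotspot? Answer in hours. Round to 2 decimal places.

11.85 hours

File: 96 GB = 768000.0 Mb.
At 18 Mbps: 768000.0 / 18 = 42666.7 s ≈ 11.9 hours.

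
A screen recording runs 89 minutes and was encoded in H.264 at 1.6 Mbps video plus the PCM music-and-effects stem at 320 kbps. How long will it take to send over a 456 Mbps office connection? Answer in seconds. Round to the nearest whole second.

89 min = 5340 s
Audio: 320 kbps = 0.320 Mbps.
Total bitrate: 1.920 Mbps.
File: 1.920 Mbps × 5340 s = 10252.8 Mb.
At 456 Mbps: 10252.8 / 456 = 22.5 s ≈ 22.5 seconds.

22 seconds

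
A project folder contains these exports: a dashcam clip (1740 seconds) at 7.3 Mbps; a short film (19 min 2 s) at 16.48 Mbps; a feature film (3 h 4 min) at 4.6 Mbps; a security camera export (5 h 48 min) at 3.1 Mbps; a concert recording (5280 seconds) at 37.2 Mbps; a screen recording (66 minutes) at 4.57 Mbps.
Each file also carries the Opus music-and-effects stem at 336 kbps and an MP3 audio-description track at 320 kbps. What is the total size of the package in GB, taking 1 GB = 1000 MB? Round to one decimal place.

Audio total: 336 + 320 = 656 kbps = 0.656 Mbps.
dashcam clip: 7.956 Mbps × 1740 s = 13843.4 Mb
short film: 17.136 Mbps × 1142 s = 19569.3 Mb
feature film: 5.256 Mbps × 11040 s = 58026.2 Mb
security camera export: 3.756 Mbps × 20880 s = 78425.3 Mb
concert recording: 37.856 Mbps × 5280 s = 199879.7 Mb
screen recording: 5.226 Mbps × 3960 s = 20695.0 Mb
Total: 390438.9 Mb = 48804.9 MB.
= 48.80 GB.

48.8 GB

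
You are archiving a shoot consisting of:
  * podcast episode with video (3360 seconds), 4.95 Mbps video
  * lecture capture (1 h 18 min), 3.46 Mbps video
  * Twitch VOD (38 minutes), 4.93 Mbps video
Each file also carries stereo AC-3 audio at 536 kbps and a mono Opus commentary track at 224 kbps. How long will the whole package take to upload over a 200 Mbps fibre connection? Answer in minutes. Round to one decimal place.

4.3 minutes

Audio total: 536 + 224 = 760 kbps = 0.760 Mbps.
podcast episode with video: 5.710 Mbps × 3360 s = 19185.6 Mb
lecture capture: 4.220 Mbps × 4680 s = 19749.6 Mb
Twitch VOD: 5.690 Mbps × 2280 s = 12973.2 Mb
Total: 51908.4 Mb = 6488.6 MB.
At 200 Mbps: 51908.4 / 200 = 260 s ≈ 4.33 minutes.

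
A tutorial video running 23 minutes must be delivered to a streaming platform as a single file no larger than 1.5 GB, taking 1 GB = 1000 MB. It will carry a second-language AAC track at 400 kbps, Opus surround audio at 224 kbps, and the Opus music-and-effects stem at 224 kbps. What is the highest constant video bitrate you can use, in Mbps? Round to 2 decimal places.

Budget: 1.5 GB = 12000.0 Mb.
23 min = 1380 s
Total bitrate budget: 12000.0 Mb / 1380 s = 8.696 Mbps.
Audio total: 400 + 224 + 224 = 848 kbps = 0.848 Mbps.
Video: 8.696 − 0.848 = 7.848 Mbps.

7.85 Mbps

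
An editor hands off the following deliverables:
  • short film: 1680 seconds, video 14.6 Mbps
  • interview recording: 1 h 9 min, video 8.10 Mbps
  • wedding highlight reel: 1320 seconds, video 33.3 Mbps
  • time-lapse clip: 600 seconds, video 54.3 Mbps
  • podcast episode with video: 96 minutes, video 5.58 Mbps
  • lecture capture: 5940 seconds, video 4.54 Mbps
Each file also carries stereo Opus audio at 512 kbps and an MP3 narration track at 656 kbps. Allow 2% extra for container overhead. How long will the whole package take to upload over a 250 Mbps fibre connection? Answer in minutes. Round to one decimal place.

14.7 minutes

Audio total: 512 + 656 = 1168 kbps = 1.168 Mbps.
short film: 15.768 Mbps × 1680 s × 1.02 = 27020.0 Mb
interview recording: 9.268 Mbps × 4140 s × 1.02 = 39136.9 Mb
wedding highlight reel: 34.468 Mbps × 1320 s × 1.02 = 46407.7 Mb
time-lapse clip: 55.468 Mbps × 600 s × 1.02 = 33946.4 Mb
podcast episode with video: 6.748 Mbps × 5760 s × 1.02 = 39645.8 Mb
lecture capture: 5.708 Mbps × 5940 s × 1.02 = 34583.6 Mb
Total: 220740.6 Mb = 27592.6 MB.
At 250 Mbps: 220740.6 / 250 = 883 s ≈ 14.7 minutes.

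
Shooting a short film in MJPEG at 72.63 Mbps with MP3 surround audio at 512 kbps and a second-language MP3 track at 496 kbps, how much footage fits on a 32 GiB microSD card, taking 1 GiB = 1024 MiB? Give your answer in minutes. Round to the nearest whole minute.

62 minutes

Audio total: 512 + 496 = 1008 kbps = 1.008 Mbps.
Total bitrate: 72.63 + 1.008 = 73.638 Mbps.
Capacity: 32 GiB = 274,878 Mb.
Recording time: 274,878 / 73.638 = 3,733 s ≈ 62.2 minutes.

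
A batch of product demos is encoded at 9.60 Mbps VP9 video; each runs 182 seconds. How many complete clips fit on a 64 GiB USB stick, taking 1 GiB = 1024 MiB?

314

Per item: 9.600 Mbps × 182 s = 1,747 Mb = 218.4 MB.
Capacity: 64 GiB = 549,756 Mb; 314.65 items → 314 complete.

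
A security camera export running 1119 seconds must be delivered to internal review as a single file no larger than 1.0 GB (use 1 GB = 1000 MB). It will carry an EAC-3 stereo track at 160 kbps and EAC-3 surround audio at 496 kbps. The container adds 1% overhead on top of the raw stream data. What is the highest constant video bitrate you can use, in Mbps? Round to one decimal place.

Budget: 1.0 GB = 8000.0 Mb.
Stream payload after overhead: 8000.0 / 1.01 = 7920.8 Mb.
Total bitrate budget: 7920.8 Mb / 1119 s = 7.078 Mbps.
Audio total: 160 + 496 = 656 kbps = 0.656 Mbps.
Video: 7.078 − 0.656 = 6.422 Mbps.

6.4 Mbps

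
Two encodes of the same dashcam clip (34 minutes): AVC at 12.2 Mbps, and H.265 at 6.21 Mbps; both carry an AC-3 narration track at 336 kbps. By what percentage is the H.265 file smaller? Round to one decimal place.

34 min = 2040 s
Audio: 336 kbps = 0.336 Mbps.
AVC: 12.536 Mbps × 2040 s = 25573.4 Mb = 3.197 GB.
H.265: 6.546 Mbps × 2040 s = 13353.8 Mb = 1.669 GB.
Reduction: (1 − 1.669/3.197) × 100 = 47.78%.

47.8%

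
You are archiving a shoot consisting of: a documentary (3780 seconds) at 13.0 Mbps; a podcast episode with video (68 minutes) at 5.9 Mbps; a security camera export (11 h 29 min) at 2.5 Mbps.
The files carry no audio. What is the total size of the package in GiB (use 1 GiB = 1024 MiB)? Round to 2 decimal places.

20.55 GiB

documentary: 13.000 Mbps × 3780 s = 49140.0 Mb
podcast episode with video: 5.900 Mbps × 4080 s = 24072.0 Mb
security camera export: 2.500 Mbps × 41340 s = 103350.0 Mb
Total: 176562.0 Mb = 22070.2 MB.
= 20.55 GiB.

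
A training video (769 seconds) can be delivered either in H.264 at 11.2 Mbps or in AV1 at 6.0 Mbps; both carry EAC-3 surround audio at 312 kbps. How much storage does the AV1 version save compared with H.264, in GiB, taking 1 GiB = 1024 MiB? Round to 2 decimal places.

Audio: 312 kbps = 0.312 Mbps.
H.264: 11.512 Mbps × 769 s = 8852.7 Mb = 1.031 GiB.
AV1: 6.312 Mbps × 769 s = 4853.9 Mb = 0.565 GiB.
Saving: 1.031 − 0.565 = 0.466 GiB.

0.47 GiB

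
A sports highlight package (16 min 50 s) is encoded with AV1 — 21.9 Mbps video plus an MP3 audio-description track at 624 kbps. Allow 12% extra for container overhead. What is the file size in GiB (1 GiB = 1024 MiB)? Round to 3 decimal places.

2.966 GiB

16 min 50 s = 1010 s
Audio: 624 kbps = 0.624 Mbps.
Total bitrate: 21.9 + 0.624 = 22.524 Mbps.
Stream data: 22.524 Mbps × 1010 s = 22749.2 Mb.
With 12% container overhead: ×1.12.
25,479 Mb = 3,184,893,600 bytes ÷ 1,073,741,824 = 2.966 GiB.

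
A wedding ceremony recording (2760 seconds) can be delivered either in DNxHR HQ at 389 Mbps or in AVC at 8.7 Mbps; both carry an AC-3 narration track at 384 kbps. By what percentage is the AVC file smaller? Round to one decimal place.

Audio: 384 kbps = 0.384 Mbps.
DNxHR HQ: 389.384 Mbps × 2760 s = 1074699.8 Mb = 125.112 GiB.
AVC: 9.084 Mbps × 2760 s = 25071.8 Mb = 2.919 GiB.
Reduction: (1 − 2.919/125.112) × 100 = 97.67%.

97.7%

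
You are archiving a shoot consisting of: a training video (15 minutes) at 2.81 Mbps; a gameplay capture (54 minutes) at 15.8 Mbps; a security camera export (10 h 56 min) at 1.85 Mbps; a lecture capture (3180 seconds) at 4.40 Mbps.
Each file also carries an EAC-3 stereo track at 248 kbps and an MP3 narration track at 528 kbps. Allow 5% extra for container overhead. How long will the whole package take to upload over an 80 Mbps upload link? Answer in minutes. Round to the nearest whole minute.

Audio total: 248 + 528 = 776 kbps = 0.776 Mbps.
training video: 3.586 Mbps × 900 s × 1.05 = 3388.8 Mb
gameplay capture: 16.576 Mbps × 3240 s × 1.05 = 56391.6 Mb
security camera export: 2.626 Mbps × 39360 s × 1.05 = 108527.3 Mb
lecture capture: 5.176 Mbps × 3180 s × 1.05 = 17282.7 Mb
Total: 185590.3 Mb = 23198.8 MB.
At 80 Mbps: 185590.3 / 80 = 2320 s ≈ 38.7 minutes.

39 minutes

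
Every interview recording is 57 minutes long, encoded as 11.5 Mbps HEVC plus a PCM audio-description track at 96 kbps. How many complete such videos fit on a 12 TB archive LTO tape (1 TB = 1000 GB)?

2420

57 min = 3420 s
Audio: 96 kbps = 0.096 Mbps.
Total bitrate: 11.596 Mbps.
Per item: 11.596 Mbps × 3420 s = 39,658 Mb = 4,957 MB.
Capacity: 12 TB = 96,000,000 Mb; 2420.68 items → 2420 complete.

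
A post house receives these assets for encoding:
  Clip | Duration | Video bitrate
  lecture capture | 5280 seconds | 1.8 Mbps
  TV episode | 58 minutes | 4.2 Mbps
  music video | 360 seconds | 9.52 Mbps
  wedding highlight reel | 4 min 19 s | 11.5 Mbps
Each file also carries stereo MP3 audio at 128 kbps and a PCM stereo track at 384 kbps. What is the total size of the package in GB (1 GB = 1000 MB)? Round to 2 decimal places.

4.42 GB

Audio total: 128 + 384 = 512 kbps = 0.512 Mbps.
lecture capture: 2.312 Mbps × 5280 s = 12207.4 Mb
TV episode: 4.712 Mbps × 3480 s = 16397.8 Mb
music video: 10.032 Mbps × 360 s = 3611.5 Mb
wedding highlight reel: 12.012 Mbps × 259 s = 3111.1 Mb
Total: 35327.7 Mb = 4416.0 MB.
= 4.416 GB.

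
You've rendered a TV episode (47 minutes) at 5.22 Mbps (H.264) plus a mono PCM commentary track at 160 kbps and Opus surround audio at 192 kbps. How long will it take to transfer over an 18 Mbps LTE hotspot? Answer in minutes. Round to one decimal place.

14.5 minutes

47 min = 2820 s
Audio total: 160 + 192 = 352 kbps = 0.352 Mbps.
Total bitrate: 5.572 Mbps.
File: 5.572 Mbps × 2820 s = 15713.0 Mb.
At 18 Mbps: 15713.0 / 18 = 872.9 s ≈ 14.5 minutes.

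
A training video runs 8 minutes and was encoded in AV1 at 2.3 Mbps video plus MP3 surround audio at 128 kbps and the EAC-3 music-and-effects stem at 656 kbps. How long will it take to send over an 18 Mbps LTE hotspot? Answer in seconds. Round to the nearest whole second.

8 min = 480 s
Audio total: 128 + 656 = 784 kbps = 0.784 Mbps.
Total bitrate: 3.084 Mbps.
File: 3.084 Mbps × 480 s = 1480.3 Mb.
At 18 Mbps: 1480.3 / 18 = 82.2 s ≈ 82.2 seconds.

82 seconds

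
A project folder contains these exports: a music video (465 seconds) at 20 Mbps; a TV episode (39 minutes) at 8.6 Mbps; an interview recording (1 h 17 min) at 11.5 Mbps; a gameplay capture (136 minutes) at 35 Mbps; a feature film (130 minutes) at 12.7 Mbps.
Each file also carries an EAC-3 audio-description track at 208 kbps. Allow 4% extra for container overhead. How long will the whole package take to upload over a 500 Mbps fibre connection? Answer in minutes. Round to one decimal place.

Audio: 208 kbps = 0.208 Mbps.
music video: 20.208 Mbps × 465 s × 1.04 = 9772.6 Mb
TV episode: 8.808 Mbps × 2340 s × 1.04 = 21435.1 Mb
interview recording: 11.708 Mbps × 4620 s × 1.04 = 56254.6 Mb
gameplay capture: 35.208 Mbps × 8160 s × 1.04 = 298789.2 Mb
feature film: 12.908 Mbps × 7800 s × 1.04 = 104709.7 Mb
Total: 490961.2 Mb = 61370.2 MB.
At 500 Mbps: 490961.2 / 500 = 982 s ≈ 16.4 minutes.

16.4 minutes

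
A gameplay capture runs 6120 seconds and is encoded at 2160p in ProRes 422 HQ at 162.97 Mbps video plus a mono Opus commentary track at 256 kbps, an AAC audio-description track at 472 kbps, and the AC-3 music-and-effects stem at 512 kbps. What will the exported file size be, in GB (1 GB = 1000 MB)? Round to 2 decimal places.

125.62 GB

Audio total: 256 + 472 + 512 = 1240 kbps = 1.240 Mbps.
Total bitrate: 162.97 + 1.240 = 164.210 Mbps.
Stream data: 164.210 Mbps × 6120 s = 1004965.2 Mb.
1,004,965 Mb ÷ 8 = 125,621 MB → 125.6 GB.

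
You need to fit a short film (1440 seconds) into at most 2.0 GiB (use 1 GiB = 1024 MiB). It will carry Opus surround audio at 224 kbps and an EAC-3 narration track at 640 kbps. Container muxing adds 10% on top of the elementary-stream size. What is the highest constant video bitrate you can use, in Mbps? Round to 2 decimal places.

9.98 Mbps

Budget: 2.0 GiB = 17179.9 Mb.
Stream payload after overhead: 17179.9 / 1.10 = 15618.1 Mb.
Total bitrate budget: 15618.1 Mb / 1440 s = 10.846 Mbps.
Audio total: 224 + 640 = 864 kbps = 0.864 Mbps.
Video: 10.846 − 0.864 = 9.982 Mbps.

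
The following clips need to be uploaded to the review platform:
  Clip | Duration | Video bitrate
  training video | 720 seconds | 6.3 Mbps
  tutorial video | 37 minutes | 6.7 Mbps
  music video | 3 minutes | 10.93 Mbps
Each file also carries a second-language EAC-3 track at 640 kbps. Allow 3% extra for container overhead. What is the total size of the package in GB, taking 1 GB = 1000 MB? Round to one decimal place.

3.0 GB

Audio: 640 kbps = 0.640 Mbps.
training video: 6.940 Mbps × 720 s × 1.03 = 5146.7 Mb
tutorial video: 7.340 Mbps × 2220 s × 1.03 = 16783.6 Mb
music video: 11.570 Mbps × 180 s × 1.03 = 2145.1 Mb
Total: 24075.4 Mb = 3009.4 MB.
= 3.009 GB.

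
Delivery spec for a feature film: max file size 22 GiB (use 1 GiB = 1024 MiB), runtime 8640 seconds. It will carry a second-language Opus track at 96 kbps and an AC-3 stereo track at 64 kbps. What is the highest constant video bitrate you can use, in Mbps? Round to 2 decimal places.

21.71 Mbps

Budget: 22 GiB = 188978.6 Mb.
Total bitrate budget: 188978.6 Mb / 8640 s = 21.873 Mbps.
Audio total: 96 + 64 = 160 kbps = 0.160 Mbps.
Video: 21.873 − 0.160 = 21.713 Mbps.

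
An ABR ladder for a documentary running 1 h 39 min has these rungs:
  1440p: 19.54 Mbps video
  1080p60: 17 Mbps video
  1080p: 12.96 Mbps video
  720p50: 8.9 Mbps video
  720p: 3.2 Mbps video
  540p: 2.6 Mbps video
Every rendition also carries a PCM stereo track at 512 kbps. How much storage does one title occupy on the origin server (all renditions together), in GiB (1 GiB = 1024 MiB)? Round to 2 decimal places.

1 h 39 min = 99 min = 5940 s
Audio: 512 kbps = 0.512 Mbps.
Sum of rendition bitrates: (19.54+0.512) + (17+0.512) + (12.96+0.512) + (8.9+0.512) + (3.2+0.512) + (2.6+0.512) = 67.272 Mbps.
× 5940 s = 399,596 Mb = 49,949 MB = 46.52 GiB.

46.52 GiB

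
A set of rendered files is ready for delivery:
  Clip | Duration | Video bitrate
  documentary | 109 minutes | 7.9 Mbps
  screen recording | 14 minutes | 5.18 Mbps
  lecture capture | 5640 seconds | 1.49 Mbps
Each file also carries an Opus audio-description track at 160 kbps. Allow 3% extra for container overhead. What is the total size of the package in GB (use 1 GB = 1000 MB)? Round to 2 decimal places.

Audio: 160 kbps = 0.160 Mbps.
documentary: 8.060 Mbps × 6540 s × 1.03 = 54293.8 Mb
screen recording: 5.340 Mbps × 840 s × 1.03 = 4620.2 Mb
lecture capture: 1.650 Mbps × 5640 s × 1.03 = 9585.2 Mb
Total: 68499.1 Mb = 8562.4 MB.
= 8.562 GB.

8.56 GB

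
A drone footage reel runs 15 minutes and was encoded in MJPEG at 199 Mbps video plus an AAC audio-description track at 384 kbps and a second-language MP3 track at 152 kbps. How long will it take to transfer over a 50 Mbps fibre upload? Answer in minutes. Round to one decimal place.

59.9 minutes

15 min = 900 s
Audio total: 384 + 152 = 536 kbps = 0.536 Mbps.
Total bitrate: 199.536 Mbps.
File: 199.536 Mbps × 900 s = 179582.4 Mb.
At 50 Mbps: 179582.4 / 50 = 3591.6 s ≈ 59.9 minutes.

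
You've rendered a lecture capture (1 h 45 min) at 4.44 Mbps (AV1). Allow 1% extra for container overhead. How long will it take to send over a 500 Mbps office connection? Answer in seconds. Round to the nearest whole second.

1 h 45 min = 105 min = 6300 s
File: 4.440 Mbps × 6300 s = 27972.0 Mb.
With 1% container overhead: ×1.01. → 28251.7 Mb.
At 500 Mbps: 28251.7 / 500 = 56.5 s ≈ 56.5 seconds.

57 seconds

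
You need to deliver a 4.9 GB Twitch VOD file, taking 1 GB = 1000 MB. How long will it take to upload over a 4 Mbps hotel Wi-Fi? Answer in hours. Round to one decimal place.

2.7 hours

File: 4.9 GB = 39200.0 Mb.
At 4 Mbps: 39200.0 / 4 = 9800.0 s ≈ 2.72 hours.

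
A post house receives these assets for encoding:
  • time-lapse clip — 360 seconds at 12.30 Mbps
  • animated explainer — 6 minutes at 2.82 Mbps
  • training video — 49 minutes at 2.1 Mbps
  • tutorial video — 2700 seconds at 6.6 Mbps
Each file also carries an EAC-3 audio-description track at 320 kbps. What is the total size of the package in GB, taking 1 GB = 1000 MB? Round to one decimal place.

Audio: 320 kbps = 0.320 Mbps.
time-lapse clip: 12.620 Mbps × 360 s = 4543.2 Mb
animated explainer: 3.140 Mbps × 360 s = 1130.4 Mb
training video: 2.420 Mbps × 2940 s = 7114.8 Mb
tutorial video: 6.920 Mbps × 2700 s = 18684.0 Mb
Total: 31472.4 Mb = 3934.1 MB.
= 3.934 GB.

3.9 GB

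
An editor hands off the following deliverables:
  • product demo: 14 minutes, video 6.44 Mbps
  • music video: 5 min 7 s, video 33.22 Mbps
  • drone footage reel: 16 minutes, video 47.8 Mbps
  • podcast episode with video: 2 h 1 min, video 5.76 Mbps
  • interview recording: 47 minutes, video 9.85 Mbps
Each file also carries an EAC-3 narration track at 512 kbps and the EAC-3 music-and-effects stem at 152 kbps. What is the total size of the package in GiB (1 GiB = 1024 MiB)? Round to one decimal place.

Audio total: 512 + 152 = 664 kbps = 0.664 Mbps.
product demo: 7.104 Mbps × 840 s = 5967.4 Mb
music video: 33.884 Mbps × 307 s = 10402.4 Mb
drone footage reel: 48.464 Mbps × 960 s = 46525.4 Mb
podcast episode with video: 6.424 Mbps × 7260 s = 46638.2 Mb
interview recording: 10.514 Mbps × 2820 s = 29649.5 Mb
Total: 139182.9 Mb = 17397.9 MB.
= 16.20 GiB.

16.2 GiB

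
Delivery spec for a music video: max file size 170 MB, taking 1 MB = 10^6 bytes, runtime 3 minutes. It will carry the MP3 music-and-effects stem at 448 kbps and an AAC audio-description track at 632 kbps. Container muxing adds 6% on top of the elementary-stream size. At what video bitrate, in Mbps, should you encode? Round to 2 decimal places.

Budget: 170 MB = 1360.0 Mb.
Stream payload after overhead: 1360.0 / 1.06 = 1283.0 Mb.
3 min = 180 s
Total bitrate budget: 1283.0 Mb / 180 s = 7.128 Mbps.
Audio total: 448 + 632 = 1080 kbps = 1.080 Mbps.
Video: 7.128 − 1.080 = 6.048 Mbps.

6.05 Mbps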